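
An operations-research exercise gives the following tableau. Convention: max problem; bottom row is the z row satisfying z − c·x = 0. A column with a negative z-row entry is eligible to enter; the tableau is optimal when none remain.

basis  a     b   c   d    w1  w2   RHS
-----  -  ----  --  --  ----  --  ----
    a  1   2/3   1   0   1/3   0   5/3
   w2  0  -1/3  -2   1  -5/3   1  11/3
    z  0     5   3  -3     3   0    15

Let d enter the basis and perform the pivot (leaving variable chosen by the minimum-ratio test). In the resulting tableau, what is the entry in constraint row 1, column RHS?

Ratio test on column d — row 1: entry 0 ≤ 0; row 2: (11/3)/1 = 11/3. Minimum is 11/3 at row 2 (w2 leaves); pivot element 1.
Divide row 2 by 1; eliminate column d from the other rows.
Row 1 update in column RHS: 5/3 − 0·(11/3) = 5/3.

5/3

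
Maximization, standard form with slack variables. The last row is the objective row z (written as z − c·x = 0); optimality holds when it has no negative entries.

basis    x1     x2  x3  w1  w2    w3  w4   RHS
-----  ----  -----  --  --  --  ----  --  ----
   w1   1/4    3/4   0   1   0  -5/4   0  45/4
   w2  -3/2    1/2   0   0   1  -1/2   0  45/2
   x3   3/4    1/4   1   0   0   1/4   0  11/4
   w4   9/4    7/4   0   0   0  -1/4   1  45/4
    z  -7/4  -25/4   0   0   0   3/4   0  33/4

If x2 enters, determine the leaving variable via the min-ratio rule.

w4

Column x2 entries and ratios — w1: (45/4)/(3/4) = 15; w2: (45/2)/(1/2) = 45; x3: (11/4)/(1/4) = 11; w4: (45/4)/(7/4) = 45/7.
Smallest ratio is 45/7 in the row of w4, so w4 leaves.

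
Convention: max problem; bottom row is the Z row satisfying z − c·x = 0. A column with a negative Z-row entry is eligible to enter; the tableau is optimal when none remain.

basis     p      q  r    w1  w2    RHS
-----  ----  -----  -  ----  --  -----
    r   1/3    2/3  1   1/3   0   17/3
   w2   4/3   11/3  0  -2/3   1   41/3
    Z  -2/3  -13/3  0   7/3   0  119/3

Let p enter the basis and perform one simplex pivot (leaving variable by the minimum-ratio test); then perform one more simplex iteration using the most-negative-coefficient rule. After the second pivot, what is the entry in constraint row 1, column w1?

5/11

Ratio test on column p — row 1: (17/3)/(1/3) = 17; row 2: (41/3)/(4/3) = 41/4. Minimum is 41/4 at row 2 (w2 leaves); pivot element 4/3.
Divide row 2 by 4/3; eliminate column p from the other rows.
Second iteration: most negative Z-row entry is -5/2 in column q, so q enters.
Ratio test on column q — row 1: entry -1/4 ≤ 0; row 2: (41/4)/(11/4) = 41/11. Minimum is 41/11 at row 2 (p leaves); pivot element 11/4.
Divide row 2 by 11/4; eliminate column q from the other rows.
After both pivots, the entry at constraint row 1, column w1 is 5/11.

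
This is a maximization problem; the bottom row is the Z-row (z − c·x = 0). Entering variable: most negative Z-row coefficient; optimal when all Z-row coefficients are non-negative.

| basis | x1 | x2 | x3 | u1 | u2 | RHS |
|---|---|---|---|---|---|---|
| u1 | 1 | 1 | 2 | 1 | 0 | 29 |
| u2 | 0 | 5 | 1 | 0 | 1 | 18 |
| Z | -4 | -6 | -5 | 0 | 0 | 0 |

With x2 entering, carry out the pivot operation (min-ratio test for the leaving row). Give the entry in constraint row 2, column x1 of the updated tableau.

Ratio test on column x2 — row 1: 29/1 = 29; row 2: 18/5 = 18/5. Minimum is 18/5 at row 2 (u2 leaves); pivot element 5.
Divide row 2 by 5; eliminate column x2 from the other rows.
In the new row 2, the x1 entry is the old entry divided by the pivot: 0/5 = 0.

0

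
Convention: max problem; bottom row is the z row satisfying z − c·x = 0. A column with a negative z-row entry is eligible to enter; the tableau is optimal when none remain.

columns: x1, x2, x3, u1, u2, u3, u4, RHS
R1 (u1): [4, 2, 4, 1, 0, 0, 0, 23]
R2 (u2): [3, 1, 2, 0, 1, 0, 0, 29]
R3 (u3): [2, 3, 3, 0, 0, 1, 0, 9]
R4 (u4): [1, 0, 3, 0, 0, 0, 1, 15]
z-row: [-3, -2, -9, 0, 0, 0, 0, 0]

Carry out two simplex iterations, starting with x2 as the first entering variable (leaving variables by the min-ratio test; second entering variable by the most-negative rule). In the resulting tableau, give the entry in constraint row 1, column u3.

-4/3

Ratio test on column x2 — row 1: 23/2 = 23/2; row 2: 29/1 = 29; row 3: 9/3 = 3; row 4: entry 0 ≤ 0. Minimum is 3 at row 3 (u3 leaves); pivot element 3.
Divide row 3 by 3; eliminate column x2 from the other rows.
Second iteration: most negative z-row entry is -7 in column x3, so x3 enters.
Ratio test on column x3 — row 1: 17/2 = 17/2; row 2: 26/1 = 26; row 3: 3/1 = 3; row 4: 15/3 = 5. Minimum is 3 at row 3 (x2 leaves); pivot element 1.
Divide row 3 by 1; eliminate column x3 from the other rows.
After both pivots, the entry at constraint row 1, column u3 is -4/3.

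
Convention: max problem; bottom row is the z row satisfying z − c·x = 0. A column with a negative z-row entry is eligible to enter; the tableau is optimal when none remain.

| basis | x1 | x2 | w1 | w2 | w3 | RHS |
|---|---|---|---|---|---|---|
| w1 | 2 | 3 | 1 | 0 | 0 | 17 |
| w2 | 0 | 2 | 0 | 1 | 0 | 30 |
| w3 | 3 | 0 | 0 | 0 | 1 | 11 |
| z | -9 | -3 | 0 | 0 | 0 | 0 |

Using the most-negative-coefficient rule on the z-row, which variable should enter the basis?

x1

Negative z-row entries: x1: -9, x2: -3.
The most negative is -9 in column x1, so x1 enters.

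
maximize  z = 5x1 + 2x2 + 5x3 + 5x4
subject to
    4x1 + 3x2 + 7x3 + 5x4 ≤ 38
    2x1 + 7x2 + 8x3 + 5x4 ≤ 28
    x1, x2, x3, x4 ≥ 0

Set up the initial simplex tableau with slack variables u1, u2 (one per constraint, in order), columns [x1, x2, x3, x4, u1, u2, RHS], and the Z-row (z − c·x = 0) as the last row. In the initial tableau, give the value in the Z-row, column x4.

The Z-row carries the negated objective coefficients: the x4 entry is -5.

-5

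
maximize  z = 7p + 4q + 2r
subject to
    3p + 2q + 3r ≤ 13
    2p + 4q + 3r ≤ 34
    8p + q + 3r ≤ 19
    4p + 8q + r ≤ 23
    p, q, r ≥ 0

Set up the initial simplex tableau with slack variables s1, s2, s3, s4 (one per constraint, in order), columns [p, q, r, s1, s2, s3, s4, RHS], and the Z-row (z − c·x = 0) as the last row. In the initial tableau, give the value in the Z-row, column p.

-7

The Z-row carries the negated objective coefficients: the p entry is -7.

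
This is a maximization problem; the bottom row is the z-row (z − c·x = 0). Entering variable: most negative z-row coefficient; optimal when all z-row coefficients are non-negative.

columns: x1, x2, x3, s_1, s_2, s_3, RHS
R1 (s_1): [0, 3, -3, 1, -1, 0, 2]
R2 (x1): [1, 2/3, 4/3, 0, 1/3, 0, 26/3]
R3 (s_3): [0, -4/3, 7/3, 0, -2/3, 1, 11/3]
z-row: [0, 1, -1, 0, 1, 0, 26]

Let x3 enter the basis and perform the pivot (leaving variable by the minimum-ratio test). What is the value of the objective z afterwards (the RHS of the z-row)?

Ratio test on column x3 — row 1: entry -3 ≤ 0; row 2: (26/3)/(4/3) = 13/2; row 3: (11/3)/(7/3) = 11/7. Minimum is 11/7 at row 3 (s_3 leaves); pivot element 7/3.
Pivot on row 3; the z-row RHS becomes 26 − (-1)·(11/7) = 193/7.

193/7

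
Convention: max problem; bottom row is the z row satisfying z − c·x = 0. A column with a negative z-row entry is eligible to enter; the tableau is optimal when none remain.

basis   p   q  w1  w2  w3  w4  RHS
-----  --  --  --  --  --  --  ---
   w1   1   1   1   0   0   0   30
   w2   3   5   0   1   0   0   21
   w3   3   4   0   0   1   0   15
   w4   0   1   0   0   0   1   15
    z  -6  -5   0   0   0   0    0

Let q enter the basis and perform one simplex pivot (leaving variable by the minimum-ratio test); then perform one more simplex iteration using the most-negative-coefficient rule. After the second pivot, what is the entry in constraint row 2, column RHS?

Ratio test on column q — row 1: 30/1 = 30; row 2: 21/5 = 21/5; row 3: 15/4 = 15/4; row 4: 15/1 = 15. Minimum is 15/4 at row 3 (w3 leaves); pivot element 4.
Divide row 3 by 4; eliminate column q from the other rows.
Second iteration: most negative z-row entry is -9/4 in column p, so p enters.
Ratio test on column p — row 1: (105/4)/(1/4) = 105; row 2: entry -3/4 ≤ 0; row 3: (15/4)/(3/4) = 5; row 4: entry -3/4 ≤ 0. Minimum is 5 at row 3 (q leaves); pivot element 3/4.
Divide row 3 by 3/4; eliminate column p from the other rows.
After both pivots, the entry at constraint row 2, column RHS is 6.

6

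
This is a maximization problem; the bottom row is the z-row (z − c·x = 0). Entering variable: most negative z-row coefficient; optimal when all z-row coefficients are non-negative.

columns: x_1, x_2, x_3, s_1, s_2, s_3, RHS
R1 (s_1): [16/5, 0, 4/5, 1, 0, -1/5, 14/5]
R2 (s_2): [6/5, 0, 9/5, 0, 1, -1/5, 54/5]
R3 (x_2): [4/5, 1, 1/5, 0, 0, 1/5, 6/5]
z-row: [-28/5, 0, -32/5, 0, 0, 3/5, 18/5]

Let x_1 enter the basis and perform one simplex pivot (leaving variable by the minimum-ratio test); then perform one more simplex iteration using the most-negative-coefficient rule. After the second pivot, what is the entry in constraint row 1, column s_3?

-1/4

Ratio test on column x_1 — row 1: (14/5)/(16/5) = 7/8; row 2: (54/5)/(6/5) = 9; row 3: (6/5)/(4/5) = 3/2. Minimum is 7/8 at row 1 (s_1 leaves); pivot element 16/5.
Divide row 1 by 16/5; eliminate column x_1 from the other rows.
Second iteration: most negative z-row entry is -5 in column x_3, so x_3 enters.
Ratio test on column x_3 — row 1: (7/8)/(1/4) = 7/2; row 2: (39/4)/(3/2) = 13/2; row 3: entry 0 ≤ 0. Minimum is 7/2 at row 1 (x_1 leaves); pivot element 1/4.
Divide row 1 by 1/4; eliminate column x_3 from the other rows.
After both pivots, the entry at constraint row 1, column s_3 is -1/4.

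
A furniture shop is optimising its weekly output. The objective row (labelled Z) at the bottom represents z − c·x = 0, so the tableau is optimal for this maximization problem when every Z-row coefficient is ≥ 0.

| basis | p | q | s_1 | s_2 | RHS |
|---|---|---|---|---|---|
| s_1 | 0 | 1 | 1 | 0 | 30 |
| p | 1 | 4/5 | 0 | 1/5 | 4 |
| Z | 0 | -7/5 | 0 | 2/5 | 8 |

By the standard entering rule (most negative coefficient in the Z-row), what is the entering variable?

Negative Z-row entries: q: -7/5.
The most negative is -7/5 in column q, so q enters.

q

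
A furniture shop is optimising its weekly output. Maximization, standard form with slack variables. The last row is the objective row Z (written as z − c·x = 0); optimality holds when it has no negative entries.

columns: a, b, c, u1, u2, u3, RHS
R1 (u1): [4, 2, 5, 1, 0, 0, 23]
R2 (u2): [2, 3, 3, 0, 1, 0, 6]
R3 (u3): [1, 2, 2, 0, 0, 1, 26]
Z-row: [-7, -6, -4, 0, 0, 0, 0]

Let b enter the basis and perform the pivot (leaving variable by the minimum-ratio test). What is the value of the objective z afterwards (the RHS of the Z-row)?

Ratio test on column b — row 1: 23/2 = 23/2; row 2: 6/3 = 2; row 3: 26/2 = 13. Minimum is 2 at row 2 (u2 leaves); pivot element 3.
Pivot on row 2; the Z-row RHS becomes 0 − (-6)·2 = 12.

12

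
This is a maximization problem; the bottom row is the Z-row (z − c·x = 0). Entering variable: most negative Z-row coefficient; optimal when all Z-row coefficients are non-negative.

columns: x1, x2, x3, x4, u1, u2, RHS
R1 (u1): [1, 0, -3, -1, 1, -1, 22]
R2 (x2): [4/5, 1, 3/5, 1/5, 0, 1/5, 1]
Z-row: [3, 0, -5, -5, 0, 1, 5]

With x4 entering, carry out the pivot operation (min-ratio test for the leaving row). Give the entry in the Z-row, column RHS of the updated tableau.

30

Ratio test on column x4 — row 1: entry -1 ≤ 0; row 2: 1/(1/5) = 5. Minimum is 5 at row 2 (x2 leaves); pivot element 1/5.
Divide row 2 by 1/5; eliminate column x4 from the other rows.
Z-row update in column RHS: 5 − (-5)·5 = 30.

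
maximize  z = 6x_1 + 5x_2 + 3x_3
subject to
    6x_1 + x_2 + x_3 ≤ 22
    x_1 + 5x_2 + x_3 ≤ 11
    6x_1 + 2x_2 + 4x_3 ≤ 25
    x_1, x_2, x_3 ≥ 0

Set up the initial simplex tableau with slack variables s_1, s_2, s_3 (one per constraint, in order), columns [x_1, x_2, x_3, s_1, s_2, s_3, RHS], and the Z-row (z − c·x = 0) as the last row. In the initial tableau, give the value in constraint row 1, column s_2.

0

Slack s_2 belongs to constraint 2; its column is the unit vector e_2, so the entry in row 1 is 0.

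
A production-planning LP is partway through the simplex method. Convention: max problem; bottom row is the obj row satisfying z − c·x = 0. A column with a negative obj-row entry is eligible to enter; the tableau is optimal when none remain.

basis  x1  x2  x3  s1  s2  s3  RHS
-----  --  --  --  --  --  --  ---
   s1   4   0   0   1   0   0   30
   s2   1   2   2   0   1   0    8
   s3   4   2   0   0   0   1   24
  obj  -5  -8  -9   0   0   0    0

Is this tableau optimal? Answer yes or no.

The obj-row has a negative entry -9 in column x3, so it is not optimal.

no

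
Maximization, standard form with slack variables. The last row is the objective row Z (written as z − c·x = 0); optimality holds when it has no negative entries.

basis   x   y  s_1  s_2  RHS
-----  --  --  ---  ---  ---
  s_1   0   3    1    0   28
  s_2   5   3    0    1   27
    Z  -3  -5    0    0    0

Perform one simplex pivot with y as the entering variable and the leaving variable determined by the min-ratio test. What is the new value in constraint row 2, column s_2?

1/3

Ratio test on column y — row 1: 28/3 = 28/3; row 2: 27/3 = 9. Minimum is 9 at row 2 (s_2 leaves); pivot element 3.
Divide row 2 by 3; eliminate column y from the other rows.
In the new row 2, the s_2 entry is the old entry divided by the pivot: 1/3 = 1/3.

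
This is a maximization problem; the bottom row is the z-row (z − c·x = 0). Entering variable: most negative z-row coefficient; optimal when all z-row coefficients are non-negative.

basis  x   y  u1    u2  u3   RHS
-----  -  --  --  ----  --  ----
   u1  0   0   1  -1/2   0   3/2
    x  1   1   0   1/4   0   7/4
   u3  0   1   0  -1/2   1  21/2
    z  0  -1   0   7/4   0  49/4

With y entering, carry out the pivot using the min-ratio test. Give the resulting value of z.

Ratio test on column y — row 1: entry 0 ≤ 0; row 2: (7/4)/1 = 7/4; row 3: (21/2)/1 = 21/2. Minimum is 7/4 at row 2 (x leaves); pivot element 1.
Pivot on row 2; the z-row RHS becomes 49/4 − (-1)·(7/4) = 14.

14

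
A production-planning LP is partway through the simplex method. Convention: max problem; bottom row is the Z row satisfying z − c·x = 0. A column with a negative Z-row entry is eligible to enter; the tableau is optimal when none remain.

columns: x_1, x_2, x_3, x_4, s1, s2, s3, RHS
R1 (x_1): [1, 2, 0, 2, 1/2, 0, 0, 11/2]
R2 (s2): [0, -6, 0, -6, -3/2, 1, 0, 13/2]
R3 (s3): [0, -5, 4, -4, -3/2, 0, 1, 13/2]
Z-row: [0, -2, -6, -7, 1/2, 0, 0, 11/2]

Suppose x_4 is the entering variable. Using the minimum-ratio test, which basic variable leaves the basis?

Column x_4 entries and ratios — x_1: (11/2)/2 = 11/4; s2: -6 ≤ 0, skip; s3: -4 ≤ 0, skip.
Smallest ratio is 11/4 in the row of x_1, so x_1 leaves.

x_1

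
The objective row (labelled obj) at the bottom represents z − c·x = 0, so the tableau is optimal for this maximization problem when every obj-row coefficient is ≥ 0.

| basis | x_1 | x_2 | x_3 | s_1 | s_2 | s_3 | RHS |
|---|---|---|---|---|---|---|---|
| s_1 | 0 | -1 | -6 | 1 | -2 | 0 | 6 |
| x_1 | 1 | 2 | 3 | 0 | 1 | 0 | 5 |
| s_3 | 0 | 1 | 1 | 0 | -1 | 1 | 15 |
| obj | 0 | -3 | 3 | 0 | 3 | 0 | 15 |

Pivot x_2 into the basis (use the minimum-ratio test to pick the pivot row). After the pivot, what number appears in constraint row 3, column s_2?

-3/2

Ratio test on column x_2 — row 1: entry -1 ≤ 0; row 2: 5/2 = 5/2; row 3: 15/1 = 15. Minimum is 5/2 at row 2 (x_1 leaves); pivot element 2.
Divide row 2 by 2; eliminate column x_2 from the other rows.
Row 3 update in column s_2: -1 − 1·(1/2) = -3/2.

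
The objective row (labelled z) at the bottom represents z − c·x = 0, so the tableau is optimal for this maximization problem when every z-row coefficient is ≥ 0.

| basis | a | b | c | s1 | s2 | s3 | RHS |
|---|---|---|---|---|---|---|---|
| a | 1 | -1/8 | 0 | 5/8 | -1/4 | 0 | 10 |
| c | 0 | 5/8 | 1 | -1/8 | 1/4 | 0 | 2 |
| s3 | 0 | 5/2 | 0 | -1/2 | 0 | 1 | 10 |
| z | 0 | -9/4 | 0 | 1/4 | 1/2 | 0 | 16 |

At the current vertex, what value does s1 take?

0

s1 is not in the basis, so in the current basic feasible solution s1 = 0.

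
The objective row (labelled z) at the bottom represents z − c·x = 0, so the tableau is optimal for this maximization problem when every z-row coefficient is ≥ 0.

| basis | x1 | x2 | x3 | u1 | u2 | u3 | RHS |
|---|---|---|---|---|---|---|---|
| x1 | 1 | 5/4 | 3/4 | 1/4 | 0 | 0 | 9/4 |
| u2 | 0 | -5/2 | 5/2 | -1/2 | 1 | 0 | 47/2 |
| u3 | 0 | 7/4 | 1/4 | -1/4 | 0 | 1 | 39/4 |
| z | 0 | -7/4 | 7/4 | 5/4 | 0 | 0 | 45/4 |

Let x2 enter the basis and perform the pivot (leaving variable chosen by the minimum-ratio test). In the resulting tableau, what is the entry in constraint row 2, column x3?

4

Ratio test on column x2 — row 1: (9/4)/(5/4) = 9/5; row 2: entry -5/2 ≤ 0; row 3: (39/4)/(7/4) = 39/7. Minimum is 9/5 at row 1 (x1 leaves); pivot element 5/4.
Divide row 1 by 5/4; eliminate column x2 from the other rows.
Row 2 update in column x3: 5/2 − (-5/2)·(3/5) = 4.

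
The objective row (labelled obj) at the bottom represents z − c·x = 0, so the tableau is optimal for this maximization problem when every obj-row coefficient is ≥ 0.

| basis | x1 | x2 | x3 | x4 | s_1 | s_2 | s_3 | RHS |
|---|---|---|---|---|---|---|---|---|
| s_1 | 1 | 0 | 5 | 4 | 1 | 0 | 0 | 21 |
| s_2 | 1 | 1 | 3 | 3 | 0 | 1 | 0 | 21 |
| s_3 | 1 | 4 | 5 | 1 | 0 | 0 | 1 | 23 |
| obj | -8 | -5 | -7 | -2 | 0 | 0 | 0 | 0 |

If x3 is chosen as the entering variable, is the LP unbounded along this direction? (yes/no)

no

Column x3 has positive entries in row(s) 1, 2, 3, so the ratio test bounds it — not unbounded.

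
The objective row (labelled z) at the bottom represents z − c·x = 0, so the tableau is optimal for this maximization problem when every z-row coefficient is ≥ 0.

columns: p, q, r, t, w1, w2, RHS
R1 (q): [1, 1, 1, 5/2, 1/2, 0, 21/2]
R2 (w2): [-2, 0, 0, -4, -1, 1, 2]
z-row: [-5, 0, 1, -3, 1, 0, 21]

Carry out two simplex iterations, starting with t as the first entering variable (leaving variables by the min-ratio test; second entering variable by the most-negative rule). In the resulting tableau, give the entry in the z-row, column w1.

7/2

Ratio test on column t — row 1: (21/2)/(5/2) = 21/5; row 2: entry -4 ≤ 0. Minimum is 21/5 at row 1 (q leaves); pivot element 5/2.
Divide row 1 by 5/2; eliminate column t from the other rows.
Second iteration: most negative z-row entry is -19/5 in column p, so p enters.
Ratio test on column p — row 1: (21/5)/(2/5) = 21/2; row 2: entry -2/5 ≤ 0. Minimum is 21/2 at row 1 (t leaves); pivot element 2/5.
Divide row 1 by 2/5; eliminate column p from the other rows.
After both pivots, the entry at the z-row, column w1 is 7/2.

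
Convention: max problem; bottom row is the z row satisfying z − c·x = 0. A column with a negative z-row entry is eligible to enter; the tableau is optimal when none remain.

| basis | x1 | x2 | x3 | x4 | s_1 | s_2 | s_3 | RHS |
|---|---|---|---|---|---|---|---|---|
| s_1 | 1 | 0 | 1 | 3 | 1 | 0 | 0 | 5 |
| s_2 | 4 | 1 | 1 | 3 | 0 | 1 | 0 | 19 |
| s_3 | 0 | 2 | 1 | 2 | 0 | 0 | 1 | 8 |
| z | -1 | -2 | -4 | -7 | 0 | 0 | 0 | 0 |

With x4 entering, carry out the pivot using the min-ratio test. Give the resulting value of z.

Ratio test on column x4 — row 1: 5/3 = 5/3; row 2: 19/3 = 19/3; row 3: 8/2 = 4. Minimum is 5/3 at row 1 (s_1 leaves); pivot element 3.
Pivot on row 1; the z-row RHS becomes 0 − (-7)·(5/3) = 35/3.

35/3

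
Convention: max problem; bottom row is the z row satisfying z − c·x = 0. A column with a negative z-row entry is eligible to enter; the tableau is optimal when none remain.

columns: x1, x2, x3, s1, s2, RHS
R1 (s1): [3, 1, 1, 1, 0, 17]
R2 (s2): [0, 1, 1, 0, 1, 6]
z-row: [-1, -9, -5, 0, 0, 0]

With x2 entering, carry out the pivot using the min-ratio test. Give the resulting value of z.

Ratio test on column x2 — row 1: 17/1 = 17; row 2: 6/1 = 6. Minimum is 6 at row 2 (s2 leaves); pivot element 1.
Pivot on row 2; the z-row RHS becomes 0 − (-9)·6 = 54.

54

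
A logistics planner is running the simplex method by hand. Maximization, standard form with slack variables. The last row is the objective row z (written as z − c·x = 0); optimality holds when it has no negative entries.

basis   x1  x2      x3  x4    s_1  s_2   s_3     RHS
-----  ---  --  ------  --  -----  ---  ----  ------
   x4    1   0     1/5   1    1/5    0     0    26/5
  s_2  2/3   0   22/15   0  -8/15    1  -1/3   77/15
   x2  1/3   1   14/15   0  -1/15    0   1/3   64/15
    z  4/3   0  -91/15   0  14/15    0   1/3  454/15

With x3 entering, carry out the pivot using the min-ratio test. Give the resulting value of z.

103/2

Ratio test on column x3 — row 1: (26/5)/(1/5) = 26; row 2: (77/15)/(22/15) = 7/2; row 3: (64/15)/(14/15) = 32/7. Minimum is 7/2 at row 2 (s_2 leaves); pivot element 22/15.
Pivot on row 2; the z-row RHS becomes 454/15 − (-91/15)·(7/2) = 103/2.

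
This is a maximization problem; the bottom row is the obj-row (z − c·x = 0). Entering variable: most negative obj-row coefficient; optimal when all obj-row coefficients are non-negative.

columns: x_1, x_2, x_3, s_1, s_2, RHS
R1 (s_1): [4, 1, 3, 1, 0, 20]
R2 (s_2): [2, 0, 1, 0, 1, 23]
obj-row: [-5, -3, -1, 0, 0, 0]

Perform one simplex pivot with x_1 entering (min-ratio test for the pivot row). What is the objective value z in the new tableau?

Ratio test on column x_1 — row 1: 20/4 = 5; row 2: 23/2 = 23/2. Minimum is 5 at row 1 (s_1 leaves); pivot element 4.
Pivot on row 1; the obj-row RHS becomes 0 − (-5)·5 = 25.

25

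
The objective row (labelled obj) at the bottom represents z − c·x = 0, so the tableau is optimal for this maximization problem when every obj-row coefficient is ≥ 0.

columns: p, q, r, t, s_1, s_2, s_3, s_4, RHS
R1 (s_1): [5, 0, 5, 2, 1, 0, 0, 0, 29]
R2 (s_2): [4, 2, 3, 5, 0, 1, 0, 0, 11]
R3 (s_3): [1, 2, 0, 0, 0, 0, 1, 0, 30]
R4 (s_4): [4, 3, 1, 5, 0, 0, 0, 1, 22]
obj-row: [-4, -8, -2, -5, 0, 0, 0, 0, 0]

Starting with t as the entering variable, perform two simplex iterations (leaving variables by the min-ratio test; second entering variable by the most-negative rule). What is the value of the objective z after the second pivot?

44

Ratio test on column t — row 1: 29/2 = 29/2; row 2: 11/5 = 11/5; row 3: entry 0 ≤ 0; row 4: 22/5 = 22/5. Minimum is 11/5 at row 2 (s_2 leaves); pivot element 5.
Pivot on row 2; the obj-row RHS becomes 0 − (-5)·(11/5) = 11.
Next entering variable (most negative obj-row entry -6): q.
Ratio test on column q — row 1: entry -4/5 ≤ 0; row 2: (11/5)/(2/5) = 11/2; row 3: 30/2 = 15; row 4: 11/1 = 11. Minimum is 11/2 at row 2 (t leaves); pivot element 2/5.
After the second pivot the obj-row RHS is 11 − (-6)·(11/2) = 44.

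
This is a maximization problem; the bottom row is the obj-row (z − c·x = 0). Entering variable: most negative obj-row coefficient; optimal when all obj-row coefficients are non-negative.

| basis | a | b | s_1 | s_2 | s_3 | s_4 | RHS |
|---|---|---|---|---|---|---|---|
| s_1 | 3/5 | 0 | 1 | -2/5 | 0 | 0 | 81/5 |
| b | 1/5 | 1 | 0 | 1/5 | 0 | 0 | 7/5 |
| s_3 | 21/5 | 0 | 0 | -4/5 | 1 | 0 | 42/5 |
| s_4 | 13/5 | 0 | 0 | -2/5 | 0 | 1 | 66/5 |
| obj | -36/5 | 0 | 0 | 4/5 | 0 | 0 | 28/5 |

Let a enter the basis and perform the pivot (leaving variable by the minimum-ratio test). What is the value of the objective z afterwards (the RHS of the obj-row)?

20

Ratio test on column a — row 1: (81/5)/(3/5) = 27; row 2: (7/5)/(1/5) = 7; row 3: (42/5)/(21/5) = 2; row 4: (66/5)/(13/5) = 66/13. Minimum is 2 at row 3 (s_3 leaves); pivot element 21/5.
Pivot on row 3; the obj-row RHS becomes 28/5 − (-36/5)·2 = 20.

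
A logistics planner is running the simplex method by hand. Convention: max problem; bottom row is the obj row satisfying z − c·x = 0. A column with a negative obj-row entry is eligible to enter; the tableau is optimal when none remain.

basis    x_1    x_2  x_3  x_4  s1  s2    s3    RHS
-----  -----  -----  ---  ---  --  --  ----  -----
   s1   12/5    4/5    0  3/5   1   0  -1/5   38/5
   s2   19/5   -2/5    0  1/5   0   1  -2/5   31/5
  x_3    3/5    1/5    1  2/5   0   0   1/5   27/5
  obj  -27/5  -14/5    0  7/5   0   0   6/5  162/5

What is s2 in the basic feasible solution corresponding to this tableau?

31/5

s2 is basic (row 2); its value is the RHS of that row, 31/5.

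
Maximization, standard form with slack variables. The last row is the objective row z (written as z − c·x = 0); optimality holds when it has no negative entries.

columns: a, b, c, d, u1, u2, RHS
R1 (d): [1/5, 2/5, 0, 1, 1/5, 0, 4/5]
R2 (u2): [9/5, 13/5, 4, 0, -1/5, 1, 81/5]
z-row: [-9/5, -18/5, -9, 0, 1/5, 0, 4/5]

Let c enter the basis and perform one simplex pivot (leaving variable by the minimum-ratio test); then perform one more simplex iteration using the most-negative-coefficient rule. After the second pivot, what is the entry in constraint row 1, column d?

Ratio test on column c — row 1: entry 0 ≤ 0; row 2: (81/5)/4 = 81/20. Minimum is 81/20 at row 2 (u2 leaves); pivot element 4.
Divide row 2 by 4; eliminate column c from the other rows.
Second iteration: most negative z-row entry is -1/4 in column u1, so u1 enters.
Ratio test on column u1 — row 1: (4/5)/(1/5) = 4; row 2: entry -1/20 ≤ 0. Minimum is 4 at row 1 (d leaves); pivot element 1/5.
Divide row 1 by 1/5; eliminate column u1 from the other rows.
After both pivots, the entry at constraint row 1, column d is 5.

5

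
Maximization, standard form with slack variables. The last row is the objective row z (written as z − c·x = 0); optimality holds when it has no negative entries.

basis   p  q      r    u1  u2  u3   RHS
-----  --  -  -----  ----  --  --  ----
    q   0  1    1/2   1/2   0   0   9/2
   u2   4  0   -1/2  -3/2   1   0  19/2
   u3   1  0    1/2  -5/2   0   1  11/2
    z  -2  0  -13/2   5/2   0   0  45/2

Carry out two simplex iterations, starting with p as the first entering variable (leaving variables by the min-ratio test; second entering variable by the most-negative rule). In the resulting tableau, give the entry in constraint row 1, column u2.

Ratio test on column p — row 1: entry 0 ≤ 0; row 2: (19/2)/4 = 19/8; row 3: (11/2)/1 = 11/2. Minimum is 19/8 at row 2 (u2 leaves); pivot element 4.
Divide row 2 by 4; eliminate column p from the other rows.
Second iteration: most negative z-row entry is -27/4 in column r, so r enters.
Ratio test on column r — row 1: (9/2)/(1/2) = 9; row 2: entry -1/8 ≤ 0; row 3: (25/8)/(5/8) = 5. Minimum is 5 at row 3 (u3 leaves); pivot element 5/8.
Divide row 3 by 5/8; eliminate column r from the other rows.
After both pivots, the entry at constraint row 1, column u2 is 1/5.

1/5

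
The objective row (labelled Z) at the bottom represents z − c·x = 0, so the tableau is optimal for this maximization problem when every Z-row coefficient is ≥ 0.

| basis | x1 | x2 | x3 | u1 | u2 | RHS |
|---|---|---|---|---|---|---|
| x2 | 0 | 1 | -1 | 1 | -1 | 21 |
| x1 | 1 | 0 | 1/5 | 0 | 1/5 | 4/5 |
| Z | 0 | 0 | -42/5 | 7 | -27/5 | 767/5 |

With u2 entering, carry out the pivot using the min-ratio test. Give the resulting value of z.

175

Ratio test on column u2 — row 1: entry -1 ≤ 0; row 2: (4/5)/(1/5) = 4. Minimum is 4 at row 2 (x1 leaves); pivot element 1/5.
Pivot on row 2; the Z-row RHS becomes 767/5 − (-27/5)·4 = 175.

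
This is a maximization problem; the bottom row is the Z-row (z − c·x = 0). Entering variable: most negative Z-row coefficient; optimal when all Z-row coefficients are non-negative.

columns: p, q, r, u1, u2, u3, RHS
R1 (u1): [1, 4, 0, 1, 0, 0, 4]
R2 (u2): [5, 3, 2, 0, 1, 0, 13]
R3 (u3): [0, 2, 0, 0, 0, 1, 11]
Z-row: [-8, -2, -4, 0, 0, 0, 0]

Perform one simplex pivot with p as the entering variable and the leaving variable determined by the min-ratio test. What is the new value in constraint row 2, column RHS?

13/5

Ratio test on column p — row 1: 4/1 = 4; row 2: 13/5 = 13/5; row 3: entry 0 ≤ 0. Minimum is 13/5 at row 2 (u2 leaves); pivot element 5.
Divide row 2 by 5; eliminate column p from the other rows.
In the new row 2, the RHS entry is the old entry divided by the pivot: 13/5 = 13/5.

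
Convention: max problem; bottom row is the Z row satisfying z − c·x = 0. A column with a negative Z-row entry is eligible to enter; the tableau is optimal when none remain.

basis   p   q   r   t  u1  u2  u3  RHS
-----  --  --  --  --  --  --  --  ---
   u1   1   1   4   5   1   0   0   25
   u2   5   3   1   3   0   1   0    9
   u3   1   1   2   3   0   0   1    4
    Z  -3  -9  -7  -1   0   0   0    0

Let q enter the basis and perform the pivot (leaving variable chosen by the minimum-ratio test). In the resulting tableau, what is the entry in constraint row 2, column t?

1

Ratio test on column q — row 1: 25/1 = 25; row 2: 9/3 = 3; row 3: 4/1 = 4. Minimum is 3 at row 2 (u2 leaves); pivot element 3.
Divide row 2 by 3; eliminate column q from the other rows.
In the new row 2, the t entry is the old entry divided by the pivot: 3/3 = 1.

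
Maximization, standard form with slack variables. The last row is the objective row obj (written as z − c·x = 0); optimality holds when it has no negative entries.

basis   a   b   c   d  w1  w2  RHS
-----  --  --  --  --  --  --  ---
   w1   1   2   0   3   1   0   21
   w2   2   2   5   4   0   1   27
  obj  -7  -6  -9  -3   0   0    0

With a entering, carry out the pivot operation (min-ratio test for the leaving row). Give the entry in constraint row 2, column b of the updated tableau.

Ratio test on column a — row 1: 21/1 = 21; row 2: 27/2 = 27/2. Minimum is 27/2 at row 2 (w2 leaves); pivot element 2.
Divide row 2 by 2; eliminate column a from the other rows.
In the new row 2, the b entry is the old entry divided by the pivot: 2/2 = 1.

1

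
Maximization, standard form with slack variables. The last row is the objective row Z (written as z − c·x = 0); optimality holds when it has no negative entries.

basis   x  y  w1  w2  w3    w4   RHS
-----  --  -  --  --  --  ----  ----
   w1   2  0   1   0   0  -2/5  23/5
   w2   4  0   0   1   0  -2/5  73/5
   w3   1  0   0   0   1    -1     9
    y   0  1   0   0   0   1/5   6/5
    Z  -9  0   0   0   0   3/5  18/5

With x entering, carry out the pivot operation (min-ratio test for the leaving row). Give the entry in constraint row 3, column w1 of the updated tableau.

Ratio test on column x — row 1: (23/5)/2 = 23/10; row 2: (73/5)/4 = 73/20; row 3: 9/1 = 9; row 4: entry 0 ≤ 0. Minimum is 23/10 at row 1 (w1 leaves); pivot element 2.
Divide row 1 by 2; eliminate column x from the other rows.
Row 3 update in column w1: 0 − 1·(1/2) = -1/2.

-1/2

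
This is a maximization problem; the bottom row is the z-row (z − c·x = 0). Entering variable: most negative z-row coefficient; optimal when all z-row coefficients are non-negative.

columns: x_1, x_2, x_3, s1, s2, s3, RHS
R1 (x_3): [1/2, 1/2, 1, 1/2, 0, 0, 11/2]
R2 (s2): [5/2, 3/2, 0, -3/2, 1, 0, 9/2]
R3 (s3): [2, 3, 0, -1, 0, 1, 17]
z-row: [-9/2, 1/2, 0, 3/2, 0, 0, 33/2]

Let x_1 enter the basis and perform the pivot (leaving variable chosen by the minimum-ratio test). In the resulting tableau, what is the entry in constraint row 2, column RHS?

9/5

Ratio test on column x_1 — row 1: (11/2)/(1/2) = 11; row 2: (9/2)/(5/2) = 9/5; row 3: 17/2 = 17/2. Minimum is 9/5 at row 2 (s2 leaves); pivot element 5/2.
Divide row 2 by 5/2; eliminate column x_1 from the other rows.
In the new row 2, the RHS entry is the old entry divided by the pivot: (9/2)/(5/2) = 9/5.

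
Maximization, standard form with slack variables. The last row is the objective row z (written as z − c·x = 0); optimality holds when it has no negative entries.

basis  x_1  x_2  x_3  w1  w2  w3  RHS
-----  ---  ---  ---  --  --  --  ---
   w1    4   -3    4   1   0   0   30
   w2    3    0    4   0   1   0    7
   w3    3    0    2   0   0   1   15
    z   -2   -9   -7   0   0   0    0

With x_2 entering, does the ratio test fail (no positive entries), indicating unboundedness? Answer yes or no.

Every constraint-row entry in column x_2 is ≤ 0, so increasing x_2 is unbounded.

yes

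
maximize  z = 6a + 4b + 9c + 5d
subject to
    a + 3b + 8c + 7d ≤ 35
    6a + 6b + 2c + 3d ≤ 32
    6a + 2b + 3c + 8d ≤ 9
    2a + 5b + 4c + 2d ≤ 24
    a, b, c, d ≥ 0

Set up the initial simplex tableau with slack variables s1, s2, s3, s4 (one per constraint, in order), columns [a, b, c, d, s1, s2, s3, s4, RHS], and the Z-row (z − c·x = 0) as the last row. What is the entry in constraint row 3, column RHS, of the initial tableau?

9

The RHS of constraint 3 is b_3 = 9.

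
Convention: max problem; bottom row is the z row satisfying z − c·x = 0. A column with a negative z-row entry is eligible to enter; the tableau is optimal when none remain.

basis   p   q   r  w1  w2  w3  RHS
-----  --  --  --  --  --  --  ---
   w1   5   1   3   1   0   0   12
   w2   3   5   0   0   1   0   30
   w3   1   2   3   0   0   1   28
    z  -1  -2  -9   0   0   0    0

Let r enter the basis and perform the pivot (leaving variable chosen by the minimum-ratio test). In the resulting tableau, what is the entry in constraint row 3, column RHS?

Ratio test on column r — row 1: 12/3 = 4; row 2: entry 0 ≤ 0; row 3: 28/3 = 28/3. Minimum is 4 at row 1 (w1 leaves); pivot element 3.
Divide row 1 by 3; eliminate column r from the other rows.
Row 3 update in column RHS: 28 − 3·4 = 16.

16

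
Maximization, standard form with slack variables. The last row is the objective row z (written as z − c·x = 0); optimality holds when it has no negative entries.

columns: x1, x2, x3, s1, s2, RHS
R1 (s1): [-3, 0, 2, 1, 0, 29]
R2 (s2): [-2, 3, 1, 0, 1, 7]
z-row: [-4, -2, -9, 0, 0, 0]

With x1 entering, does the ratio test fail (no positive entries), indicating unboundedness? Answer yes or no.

Every constraint-row entry in column x1 is ≤ 0, so increasing x1 is unbounded.

yes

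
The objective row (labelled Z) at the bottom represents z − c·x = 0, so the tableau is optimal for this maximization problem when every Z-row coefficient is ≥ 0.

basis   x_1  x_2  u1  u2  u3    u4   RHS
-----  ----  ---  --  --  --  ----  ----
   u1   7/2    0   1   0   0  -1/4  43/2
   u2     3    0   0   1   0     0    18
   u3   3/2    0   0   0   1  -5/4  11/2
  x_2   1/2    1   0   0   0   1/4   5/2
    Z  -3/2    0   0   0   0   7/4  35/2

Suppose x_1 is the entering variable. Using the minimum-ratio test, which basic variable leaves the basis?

u3

Column x_1 entries and ratios — u1: (43/2)/(7/2) = 43/7; u2: 18/3 = 6; u3: (11/2)/(3/2) = 11/3; x_2: (5/2)/(1/2) = 5.
Smallest ratio is 11/3 in the row of u3, so u3 leaves.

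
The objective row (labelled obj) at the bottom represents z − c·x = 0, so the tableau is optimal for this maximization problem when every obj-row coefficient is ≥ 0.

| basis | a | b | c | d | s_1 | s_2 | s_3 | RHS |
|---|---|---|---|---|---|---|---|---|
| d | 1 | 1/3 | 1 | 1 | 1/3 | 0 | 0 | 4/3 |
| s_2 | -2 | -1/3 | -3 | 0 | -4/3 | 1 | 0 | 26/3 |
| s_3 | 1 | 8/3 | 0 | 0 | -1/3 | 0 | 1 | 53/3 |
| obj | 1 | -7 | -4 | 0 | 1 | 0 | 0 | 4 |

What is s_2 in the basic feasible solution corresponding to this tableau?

s_2 is basic (row 2); its value is the RHS of that row, 26/3.

26/3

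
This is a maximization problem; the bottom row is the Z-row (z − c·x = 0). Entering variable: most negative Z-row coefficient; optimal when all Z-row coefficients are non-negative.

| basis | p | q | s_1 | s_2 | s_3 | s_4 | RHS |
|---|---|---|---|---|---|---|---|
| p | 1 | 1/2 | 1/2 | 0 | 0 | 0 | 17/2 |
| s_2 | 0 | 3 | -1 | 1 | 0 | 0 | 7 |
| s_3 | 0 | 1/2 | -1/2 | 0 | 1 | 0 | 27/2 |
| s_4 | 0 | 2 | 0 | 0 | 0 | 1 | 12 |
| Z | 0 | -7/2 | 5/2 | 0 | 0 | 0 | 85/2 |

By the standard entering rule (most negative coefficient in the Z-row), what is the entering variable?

q

Negative Z-row entries: q: -7/2.
The most negative is -7/2 in column q, so q enters.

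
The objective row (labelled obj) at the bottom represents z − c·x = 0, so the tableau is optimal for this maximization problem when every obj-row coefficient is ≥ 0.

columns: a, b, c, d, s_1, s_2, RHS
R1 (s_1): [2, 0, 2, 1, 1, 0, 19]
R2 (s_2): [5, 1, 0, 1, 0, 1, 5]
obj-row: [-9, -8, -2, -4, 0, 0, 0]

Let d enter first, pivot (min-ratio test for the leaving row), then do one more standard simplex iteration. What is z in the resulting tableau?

Ratio test on column d — row 1: 19/1 = 19; row 2: 5/1 = 5. Minimum is 5 at row 2 (s_2 leaves); pivot element 1.
Pivot on row 2; the obj-row RHS becomes 0 − (-4)·5 = 20.
Next entering variable (most negative obj-row entry -4): b.
Ratio test on column b — row 1: entry -1 ≤ 0; row 2: 5/1 = 5. Minimum is 5 at row 2 (d leaves); pivot element 1.
After the second pivot the obj-row RHS is 20 − (-4)·5 = 40.

40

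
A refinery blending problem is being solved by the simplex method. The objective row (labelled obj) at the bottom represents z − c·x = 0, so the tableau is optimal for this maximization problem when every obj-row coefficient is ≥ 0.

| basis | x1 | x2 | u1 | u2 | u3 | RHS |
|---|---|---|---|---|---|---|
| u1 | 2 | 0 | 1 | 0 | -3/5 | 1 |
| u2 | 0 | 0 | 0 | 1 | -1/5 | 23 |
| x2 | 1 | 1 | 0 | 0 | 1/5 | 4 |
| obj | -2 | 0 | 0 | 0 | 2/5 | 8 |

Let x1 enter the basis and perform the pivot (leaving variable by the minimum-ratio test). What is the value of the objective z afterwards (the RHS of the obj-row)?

9

Ratio test on column x1 — row 1: 1/2 = 1/2; row 2: entry 0 ≤ 0; row 3: 4/1 = 4. Minimum is 1/2 at row 1 (u1 leaves); pivot element 2.
Pivot on row 1; the obj-row RHS becomes 8 − (-2)·(1/2) = 9.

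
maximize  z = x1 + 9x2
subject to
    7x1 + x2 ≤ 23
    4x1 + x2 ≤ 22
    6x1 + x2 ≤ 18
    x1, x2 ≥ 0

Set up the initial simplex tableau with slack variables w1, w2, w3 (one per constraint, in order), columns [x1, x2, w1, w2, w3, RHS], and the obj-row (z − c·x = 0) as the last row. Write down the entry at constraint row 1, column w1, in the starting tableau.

Slack w1 belongs to constraint 1; its column is the unit vector e_1, so the entry in row 1 is 1.

1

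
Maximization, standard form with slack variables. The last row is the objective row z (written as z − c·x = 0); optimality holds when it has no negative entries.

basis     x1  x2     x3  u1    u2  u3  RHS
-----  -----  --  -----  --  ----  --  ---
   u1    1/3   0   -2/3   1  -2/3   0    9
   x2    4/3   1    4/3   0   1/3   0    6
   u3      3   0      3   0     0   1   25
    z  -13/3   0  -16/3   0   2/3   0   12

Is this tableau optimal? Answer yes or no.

The z-row has a negative entry -16/3 in column x3, so it is not optimal.

no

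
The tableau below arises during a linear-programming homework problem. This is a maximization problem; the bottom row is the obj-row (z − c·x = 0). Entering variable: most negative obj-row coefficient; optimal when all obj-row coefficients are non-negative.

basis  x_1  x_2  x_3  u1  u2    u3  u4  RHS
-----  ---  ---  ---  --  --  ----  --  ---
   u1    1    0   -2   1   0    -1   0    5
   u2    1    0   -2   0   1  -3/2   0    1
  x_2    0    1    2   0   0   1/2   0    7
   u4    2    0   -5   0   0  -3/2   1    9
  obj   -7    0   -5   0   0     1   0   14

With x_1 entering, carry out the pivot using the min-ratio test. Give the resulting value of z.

21

Ratio test on column x_1 — row 1: 5/1 = 5; row 2: 1/1 = 1; row 3: entry 0 ≤ 0; row 4: 9/2 = 9/2. Minimum is 1 at row 2 (u2 leaves); pivot element 1.
Pivot on row 2; the obj-row RHS becomes 14 − (-7)·1 = 21.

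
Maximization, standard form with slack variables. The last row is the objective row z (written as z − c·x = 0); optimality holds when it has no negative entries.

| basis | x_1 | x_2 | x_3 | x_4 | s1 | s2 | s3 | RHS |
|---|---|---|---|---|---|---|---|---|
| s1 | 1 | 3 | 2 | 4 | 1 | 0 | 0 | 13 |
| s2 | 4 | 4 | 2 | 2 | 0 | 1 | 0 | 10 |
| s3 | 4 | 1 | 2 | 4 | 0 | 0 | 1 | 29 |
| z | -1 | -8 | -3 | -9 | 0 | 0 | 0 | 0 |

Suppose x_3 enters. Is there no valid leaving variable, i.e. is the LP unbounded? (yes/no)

Column x_3 has positive entries in row(s) 1, 2, 3, so the ratio test bounds it — not unbounded.

no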